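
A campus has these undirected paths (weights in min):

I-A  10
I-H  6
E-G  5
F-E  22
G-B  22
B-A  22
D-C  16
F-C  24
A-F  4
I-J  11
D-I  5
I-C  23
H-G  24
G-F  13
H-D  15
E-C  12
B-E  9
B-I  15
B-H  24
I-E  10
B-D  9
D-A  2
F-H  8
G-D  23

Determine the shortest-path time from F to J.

22 min

Settle nodes by increasing distance from F:
F: 0
A: 4  (via F)
D: 6  (via A)
H: 8  (via F)
I: 11  (via D)
G: 13  (via F)
B: 15  (via D)
E: 18  (via G)
C: 22  (via D)
J: 22  (via I)
Shortest route: F–A–D–I–J = 22 min.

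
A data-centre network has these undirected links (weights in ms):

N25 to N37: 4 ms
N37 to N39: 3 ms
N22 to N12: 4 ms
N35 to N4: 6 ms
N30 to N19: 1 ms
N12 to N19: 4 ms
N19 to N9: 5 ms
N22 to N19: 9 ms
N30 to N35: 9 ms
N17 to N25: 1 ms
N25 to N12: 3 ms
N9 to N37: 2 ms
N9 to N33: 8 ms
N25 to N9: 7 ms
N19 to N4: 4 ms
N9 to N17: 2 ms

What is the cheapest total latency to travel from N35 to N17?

17 ms

Settle nodes by increasing distance from N35:
N35: 0
N4: 6  (via N35)
N30: 9  (via N35)
N19: 10  (via N4)
N12: 14  (via N19)
N9: 15  (via N19)
N25: 17  (via N12)
N17: 17  (via N9)
Shortest route: N35 → N4 → N19 → N9 → N17 = 17 ms.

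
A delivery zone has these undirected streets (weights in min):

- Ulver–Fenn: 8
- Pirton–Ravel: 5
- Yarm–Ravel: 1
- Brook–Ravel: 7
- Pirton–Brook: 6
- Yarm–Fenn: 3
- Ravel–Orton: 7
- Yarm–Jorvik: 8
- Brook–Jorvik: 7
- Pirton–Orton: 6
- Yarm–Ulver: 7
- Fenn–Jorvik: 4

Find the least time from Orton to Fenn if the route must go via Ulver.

Shortest Orton→Ulver: Orton–Ravel–Yarm–Ulver = 15
Shortest Ulver→Fenn: Ulver–Fenn = 8
Total via Ulver: 15 + 8 = 23 min.

23 min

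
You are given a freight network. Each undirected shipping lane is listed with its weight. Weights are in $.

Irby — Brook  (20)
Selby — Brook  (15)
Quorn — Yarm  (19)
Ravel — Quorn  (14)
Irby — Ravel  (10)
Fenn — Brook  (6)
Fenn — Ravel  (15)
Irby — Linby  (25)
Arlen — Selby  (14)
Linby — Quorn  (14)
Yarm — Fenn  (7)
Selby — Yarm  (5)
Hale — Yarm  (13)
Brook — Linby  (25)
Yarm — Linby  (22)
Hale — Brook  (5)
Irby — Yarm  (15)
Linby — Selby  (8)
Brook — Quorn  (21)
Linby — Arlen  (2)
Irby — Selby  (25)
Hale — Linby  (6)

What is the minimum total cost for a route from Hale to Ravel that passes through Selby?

$41

Best Hale to Selby: Hale → Linby → Selby costing 14
Shortest Selby→Ravel: Selby → Yarm → Fenn → Ravel = 27
Total via Selby: 14 + 27 = $41.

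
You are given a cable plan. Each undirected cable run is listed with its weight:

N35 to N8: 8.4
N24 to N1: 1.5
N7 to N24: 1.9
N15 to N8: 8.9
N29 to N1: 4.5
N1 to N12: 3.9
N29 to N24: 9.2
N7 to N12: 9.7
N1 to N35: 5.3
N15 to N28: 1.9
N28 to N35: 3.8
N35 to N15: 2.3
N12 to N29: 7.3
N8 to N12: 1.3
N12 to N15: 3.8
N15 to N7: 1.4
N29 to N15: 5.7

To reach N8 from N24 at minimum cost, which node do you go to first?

Enumerating some paths:
N24 → N7 → N15 → N12 → N8: 1.9+1.4+3.8+1.3 = 8.4
N24 → N1 → N12 → N8: 1.5+3.9+1.3 = 6.7
N24 → N7 → N15 → N8: 1.9+1.4+8.9 = 12.2
Cheapest is N24 → N1 → N12 → N8 at 6.7.
So from N24 the first move is to N1.

N1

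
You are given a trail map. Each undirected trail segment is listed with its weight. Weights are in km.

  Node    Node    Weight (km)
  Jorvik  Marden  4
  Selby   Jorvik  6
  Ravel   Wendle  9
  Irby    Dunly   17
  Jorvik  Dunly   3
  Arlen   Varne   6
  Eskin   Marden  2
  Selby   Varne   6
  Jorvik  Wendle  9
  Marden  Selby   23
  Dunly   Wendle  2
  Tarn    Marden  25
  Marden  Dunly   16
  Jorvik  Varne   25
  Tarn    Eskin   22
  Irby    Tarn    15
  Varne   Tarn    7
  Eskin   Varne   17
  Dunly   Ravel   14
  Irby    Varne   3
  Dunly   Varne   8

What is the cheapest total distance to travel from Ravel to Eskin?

Enumerating some paths:
Ravel → Wendle → Dunly → Jorvik → Marden → Eskin: 9+2+3+4+2 = 20
Ravel → Dunly → Jorvik → Marden → Eskin: 14+3+4+2 = 23
Ravel → Wendle → Jorvik → Marden → Eskin: 9+9+4+2 = 24
The minimum is 20 km via Ravel → Wendle → Dunly → Jorvik → Marden → Eskin.

20 km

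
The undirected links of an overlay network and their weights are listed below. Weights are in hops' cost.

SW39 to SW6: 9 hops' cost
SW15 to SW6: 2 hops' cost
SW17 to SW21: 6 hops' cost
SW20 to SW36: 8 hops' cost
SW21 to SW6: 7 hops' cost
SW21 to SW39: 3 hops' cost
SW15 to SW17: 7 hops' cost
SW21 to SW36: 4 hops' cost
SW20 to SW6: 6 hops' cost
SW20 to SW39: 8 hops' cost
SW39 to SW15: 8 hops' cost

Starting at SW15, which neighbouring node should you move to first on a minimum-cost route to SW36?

SW6

Enumerating some paths:
SW15 - SW39 - SW21 - SW36: 8+3+4 = 15
SW15 - SW17 - SW21 - SW36: 7+6+4 = 17
SW15 - SW6 - SW20 - SW36: 2+6+8 = 16
SW15 - SW6 - SW21 - SW36: 2+7+4 = 13
The minimum is 13 hops' cost via SW15 - SW6 - SW21 - SW36.
So from SW15 the first move is to SW6.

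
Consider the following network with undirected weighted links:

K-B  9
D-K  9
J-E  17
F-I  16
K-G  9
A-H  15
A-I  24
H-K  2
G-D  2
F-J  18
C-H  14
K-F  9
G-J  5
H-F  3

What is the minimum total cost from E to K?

Running Dijkstra from E:
E: 0
J: 17  (via E)
G: 22  (via J)
D: 24  (via G)
K: 31  (via G)
Shortest route: E–J–G–K = 31.

31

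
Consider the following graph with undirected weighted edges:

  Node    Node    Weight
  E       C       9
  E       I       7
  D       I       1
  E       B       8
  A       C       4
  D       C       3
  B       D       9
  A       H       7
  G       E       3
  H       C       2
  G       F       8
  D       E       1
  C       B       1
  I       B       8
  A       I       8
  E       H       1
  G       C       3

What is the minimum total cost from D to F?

12

Compare a few routes:
D–E–G–F: 1+3+8 = 12
D–C–H–E–G–F: 3+2+1+3+8 = 17
D–C–G–F: 3+3+8 = 14
D–E–H–C–G–F: 1+1+2+3+8 = 15
The minimum is 12 via D–E–G–F.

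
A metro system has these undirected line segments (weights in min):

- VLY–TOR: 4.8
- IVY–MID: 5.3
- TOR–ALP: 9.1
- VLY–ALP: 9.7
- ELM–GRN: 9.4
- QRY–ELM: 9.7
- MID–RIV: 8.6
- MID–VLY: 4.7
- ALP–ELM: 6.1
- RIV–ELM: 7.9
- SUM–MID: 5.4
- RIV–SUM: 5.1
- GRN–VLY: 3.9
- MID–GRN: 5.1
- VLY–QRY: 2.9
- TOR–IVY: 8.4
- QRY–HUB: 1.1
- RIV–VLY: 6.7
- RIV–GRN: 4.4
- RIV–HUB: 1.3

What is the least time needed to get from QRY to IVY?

Shortest distances from QRY:
QRY: 0
HUB: 1.1  (via QRY)
RIV: 2.4  (via HUB)
VLY: 2.9  (via QRY)
GRN: 6.8  (via RIV)
SUM: 7.5  (via RIV)
MID: 7.6  (via VLY)
TOR: 7.7  (via VLY)
ELM: 9.7  (via QRY)
ALP: 12.6  (via VLY)
IVY: 12.9  (via MID)
Shortest route: QRY → VLY → MID → IVY = 12.9 min.

12.9 min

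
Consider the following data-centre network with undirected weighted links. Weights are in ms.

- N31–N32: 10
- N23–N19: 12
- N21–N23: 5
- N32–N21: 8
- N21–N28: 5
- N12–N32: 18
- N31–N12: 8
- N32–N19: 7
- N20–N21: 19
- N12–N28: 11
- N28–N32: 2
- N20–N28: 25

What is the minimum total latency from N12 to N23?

Settle nodes by increasing distance from N12:
N12: 0
N31: 8  (via N12)
N28: 11  (via N12)
N32: 13  (via N28)
N21: 16  (via N28)
N19: 20  (via N32)
N23: 21  (via N21)
Shortest route: N12 → N28 → N21 → N23 = 21 ms.

21 ms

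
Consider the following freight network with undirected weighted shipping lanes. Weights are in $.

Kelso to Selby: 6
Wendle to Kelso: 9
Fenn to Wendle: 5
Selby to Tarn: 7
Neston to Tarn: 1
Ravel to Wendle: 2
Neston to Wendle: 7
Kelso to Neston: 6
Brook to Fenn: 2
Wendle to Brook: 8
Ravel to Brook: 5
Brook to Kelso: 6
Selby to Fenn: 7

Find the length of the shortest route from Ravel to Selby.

$14

Candidate routes:
Ravel–Wendle–Neston–Tarn–Selby: 2+7+1+7 = 17
Ravel–Wendle–Kelso–Selby: 2+9+6 = 17
Ravel–Wendle–Fenn–Selby: 2+5+7 = 14
The minimum is $14 via Ravel–Wendle–Fenn–Selby.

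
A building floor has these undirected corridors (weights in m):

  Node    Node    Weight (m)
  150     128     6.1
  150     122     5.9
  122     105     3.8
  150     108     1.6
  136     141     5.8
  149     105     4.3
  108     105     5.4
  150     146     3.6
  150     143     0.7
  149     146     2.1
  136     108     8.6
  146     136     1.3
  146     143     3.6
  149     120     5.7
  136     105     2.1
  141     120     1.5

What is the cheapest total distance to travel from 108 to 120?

Running Dijkstra from 108:
108: 0
150: 1.6  (via 108)
143: 2.3  (via 150)
146: 5.2  (via 150)
105: 5.4  (via 108)
136: 6.5  (via 146)
149: 7.3  (via 146)
122: 7.5  (via 150)
128: 7.7  (via 150)
141: 12.3  (via 136)
120: 13  (via 149)
Shortest route: 108–150–146–149–120 = 13 m.

13 m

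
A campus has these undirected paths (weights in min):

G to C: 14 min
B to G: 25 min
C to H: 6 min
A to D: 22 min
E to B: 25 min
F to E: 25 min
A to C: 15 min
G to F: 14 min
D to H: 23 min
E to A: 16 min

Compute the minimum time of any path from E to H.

Compare a few routes:
E → F → G → C → H: 25+14+14+6 = 59
E → A → C → H: 16+15+6 = 37
Cheapest is E → A → C → H at 37 min.

37 min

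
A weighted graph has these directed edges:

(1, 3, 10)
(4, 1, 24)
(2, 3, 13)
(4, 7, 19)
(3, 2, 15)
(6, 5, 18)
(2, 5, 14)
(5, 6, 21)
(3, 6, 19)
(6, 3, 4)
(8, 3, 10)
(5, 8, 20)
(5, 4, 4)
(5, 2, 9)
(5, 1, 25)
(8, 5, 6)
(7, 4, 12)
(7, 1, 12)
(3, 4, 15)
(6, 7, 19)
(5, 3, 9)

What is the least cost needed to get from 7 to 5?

Candidate routes:
7 → 1 → 3 → 2 → 5: 12+10+15+14 = 51
7 → 1 → 3 → 6 → 5: 12+10+19+18 = 59
7 → 4 → 1 → 3 → 2 → 5: 12+24+10+15+14 = 75
The minimum is 51 via 7 → 1 → 3 → 2 → 5.

51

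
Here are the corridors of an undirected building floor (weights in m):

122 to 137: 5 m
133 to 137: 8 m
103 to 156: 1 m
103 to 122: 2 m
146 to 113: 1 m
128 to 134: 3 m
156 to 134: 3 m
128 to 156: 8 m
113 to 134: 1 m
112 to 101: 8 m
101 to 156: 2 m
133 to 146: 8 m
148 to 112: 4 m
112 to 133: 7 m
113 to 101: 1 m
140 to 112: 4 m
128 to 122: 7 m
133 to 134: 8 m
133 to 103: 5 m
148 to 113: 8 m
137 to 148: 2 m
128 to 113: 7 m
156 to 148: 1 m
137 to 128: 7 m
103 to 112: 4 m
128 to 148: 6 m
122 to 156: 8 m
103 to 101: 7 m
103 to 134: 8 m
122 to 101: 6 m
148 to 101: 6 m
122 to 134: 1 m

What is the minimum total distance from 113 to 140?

12 m

Enumerating some paths:
113–134–122–103–112–140: 1+1+2+4+4 = 12
113–134–156–103–112–140: 1+3+1+4+4 = 13
113–101–112–140: 1+8+4 = 13
113–134–156–148–112–140: 1+3+1+4+4 = 13
Cheapest is 113–134–122–103–112–140 at 12 m.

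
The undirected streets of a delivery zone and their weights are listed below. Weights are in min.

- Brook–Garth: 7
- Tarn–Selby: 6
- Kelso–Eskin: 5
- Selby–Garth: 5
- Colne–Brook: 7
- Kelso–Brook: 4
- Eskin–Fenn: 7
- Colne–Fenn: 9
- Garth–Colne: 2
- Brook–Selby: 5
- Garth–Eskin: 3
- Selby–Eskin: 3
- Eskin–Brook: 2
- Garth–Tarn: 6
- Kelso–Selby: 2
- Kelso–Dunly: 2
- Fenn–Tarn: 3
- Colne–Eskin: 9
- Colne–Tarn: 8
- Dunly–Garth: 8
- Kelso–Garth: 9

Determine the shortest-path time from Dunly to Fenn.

Enumerating some paths:
Dunly - Kelso - Eskin - Fenn: 2+5+7 = 14
Dunly - Kelso - Selby - Tarn - Fenn: 2+2+6+3 = 13
Cheapest is Dunly - Kelso - Selby - Tarn - Fenn at 13 min.

13 min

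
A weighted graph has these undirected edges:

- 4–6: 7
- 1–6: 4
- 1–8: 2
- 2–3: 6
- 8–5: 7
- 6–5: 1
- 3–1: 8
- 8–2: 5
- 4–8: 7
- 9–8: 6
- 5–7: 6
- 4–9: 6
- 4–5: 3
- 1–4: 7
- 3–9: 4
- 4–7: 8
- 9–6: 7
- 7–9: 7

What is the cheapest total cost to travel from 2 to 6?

Running Dijkstra from 2:
2: 0
8: 5  (via 2)
3: 6  (via 2)
1: 7  (via 8)
9: 10  (via 3)
6: 11  (via 1)
Shortest route: 2 → 8 → 1 → 6 = 11.

11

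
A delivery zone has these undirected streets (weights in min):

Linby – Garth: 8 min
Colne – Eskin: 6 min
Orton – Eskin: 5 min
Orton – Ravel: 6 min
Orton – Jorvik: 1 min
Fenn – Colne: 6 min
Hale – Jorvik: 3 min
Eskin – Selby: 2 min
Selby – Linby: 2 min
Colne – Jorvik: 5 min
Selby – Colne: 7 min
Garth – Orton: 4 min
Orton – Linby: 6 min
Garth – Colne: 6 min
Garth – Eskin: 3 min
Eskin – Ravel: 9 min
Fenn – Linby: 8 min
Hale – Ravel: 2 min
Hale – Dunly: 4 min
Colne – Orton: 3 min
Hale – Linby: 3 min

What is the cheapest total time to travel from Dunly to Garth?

Enumerating some paths:
Dunly–Hale–Jorvik–Orton–Garth: 4+3+1+4 = 12
Dunly–Hale–Linby–Selby–Eskin–Garth: 4+3+2+2+3 = 14
Dunly–Hale–Linby–Garth: 4+3+8 = 15
Dunly–Hale–Jorvik–Orton–Eskin–Garth: 4+3+1+5+3 = 16
The minimum is 12 min via Dunly–Hale–Jorvik–Orton–Garth.

12 min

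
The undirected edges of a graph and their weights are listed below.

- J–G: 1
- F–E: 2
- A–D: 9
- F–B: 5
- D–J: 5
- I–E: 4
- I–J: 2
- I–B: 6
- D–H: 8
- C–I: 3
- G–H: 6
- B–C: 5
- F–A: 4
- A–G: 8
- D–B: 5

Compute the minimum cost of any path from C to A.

Candidate routes:
C - I - J - G - A: 3+2+1+8 = 14
C - B - F - A: 5+5+4 = 14
C - I - E - F - A: 3+4+2+4 = 13
The minimum is 13 via C - I - E - F - A.

13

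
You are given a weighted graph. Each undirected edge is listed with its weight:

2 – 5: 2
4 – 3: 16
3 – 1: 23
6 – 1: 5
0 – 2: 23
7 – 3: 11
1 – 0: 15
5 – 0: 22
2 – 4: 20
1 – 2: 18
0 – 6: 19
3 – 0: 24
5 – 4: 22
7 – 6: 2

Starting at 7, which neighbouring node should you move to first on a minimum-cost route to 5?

6

Compare a few routes:
7–6–0–5: 2+19+22 = 43
7–6–1–2–5: 2+5+18+2 = 27
Cheapest is 7–6–1–2–5 at 27.
So from 7 the first move is to 6.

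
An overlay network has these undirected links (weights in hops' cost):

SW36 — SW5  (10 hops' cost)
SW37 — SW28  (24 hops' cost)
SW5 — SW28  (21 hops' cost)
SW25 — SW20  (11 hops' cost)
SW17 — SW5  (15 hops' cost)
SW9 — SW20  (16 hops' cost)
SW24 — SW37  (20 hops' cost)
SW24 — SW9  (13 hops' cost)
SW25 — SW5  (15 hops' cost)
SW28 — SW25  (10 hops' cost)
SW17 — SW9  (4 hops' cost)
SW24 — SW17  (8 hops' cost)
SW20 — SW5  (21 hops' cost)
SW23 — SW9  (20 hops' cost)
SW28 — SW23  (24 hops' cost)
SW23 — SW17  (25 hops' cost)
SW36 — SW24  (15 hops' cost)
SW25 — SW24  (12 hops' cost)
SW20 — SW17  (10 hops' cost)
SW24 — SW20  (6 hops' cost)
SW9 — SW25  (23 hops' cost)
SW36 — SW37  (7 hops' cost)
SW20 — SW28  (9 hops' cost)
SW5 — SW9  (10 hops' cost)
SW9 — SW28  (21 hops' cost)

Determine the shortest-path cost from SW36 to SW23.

Candidate routes:
SW36–SW24–SW17–SW9–SW23: 15+8+4+20 = 47
SW36–SW24–SW17–SW23: 15+8+25 = 48
SW36–SW5–SW9–SW23: 10+10+20 = 40
Cheapest is SW36–SW5–SW9–SW23 at 40 hops' cost.

40 hops' cost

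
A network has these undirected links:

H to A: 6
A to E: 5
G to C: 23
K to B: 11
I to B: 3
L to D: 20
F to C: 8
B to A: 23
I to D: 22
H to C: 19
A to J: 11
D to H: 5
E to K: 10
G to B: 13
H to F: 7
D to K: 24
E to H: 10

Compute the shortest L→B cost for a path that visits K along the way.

Best L to K: L → D → K costing 44
Best K to B: K → B costing 11
Total via K: 44 + 11 = 55.

55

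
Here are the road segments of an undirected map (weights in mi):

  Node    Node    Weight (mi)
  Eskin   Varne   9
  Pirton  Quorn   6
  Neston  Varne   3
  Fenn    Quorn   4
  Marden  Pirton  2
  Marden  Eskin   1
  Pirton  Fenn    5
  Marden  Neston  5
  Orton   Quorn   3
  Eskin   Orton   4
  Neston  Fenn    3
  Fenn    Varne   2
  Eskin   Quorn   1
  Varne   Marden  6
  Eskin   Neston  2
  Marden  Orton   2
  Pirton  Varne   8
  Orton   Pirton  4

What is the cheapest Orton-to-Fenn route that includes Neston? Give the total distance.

8 mi

Shortest Orton→Neston: Orton–Marden–Eskin–Neston = 5
Best Neston to Fenn: Neston–Fenn costing 3
Total via Neston: 5 + 3 = 8 mi.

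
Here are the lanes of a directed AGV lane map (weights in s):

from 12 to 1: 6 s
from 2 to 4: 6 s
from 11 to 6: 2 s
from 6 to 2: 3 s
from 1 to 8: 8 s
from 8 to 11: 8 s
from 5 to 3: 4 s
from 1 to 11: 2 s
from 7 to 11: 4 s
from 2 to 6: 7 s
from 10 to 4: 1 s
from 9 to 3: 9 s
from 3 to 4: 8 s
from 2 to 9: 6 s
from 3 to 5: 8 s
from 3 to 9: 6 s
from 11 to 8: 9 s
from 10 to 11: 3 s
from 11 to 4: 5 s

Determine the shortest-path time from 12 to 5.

Running Dijkstra from 12:
12: 0
1: 6  (via 12)
11: 8  (via 1)
6: 10  (via 11)
2: 13  (via 6)
4: 13  (via 11)
8: 14  (via 1)
9: 19  (via 2)
3: 28  (via 9)
5: 36  (via 3)
Shortest route: 12 → 1 → 11 → 6 → 2 → 9 → 3 → 5 = 36 s.

36 s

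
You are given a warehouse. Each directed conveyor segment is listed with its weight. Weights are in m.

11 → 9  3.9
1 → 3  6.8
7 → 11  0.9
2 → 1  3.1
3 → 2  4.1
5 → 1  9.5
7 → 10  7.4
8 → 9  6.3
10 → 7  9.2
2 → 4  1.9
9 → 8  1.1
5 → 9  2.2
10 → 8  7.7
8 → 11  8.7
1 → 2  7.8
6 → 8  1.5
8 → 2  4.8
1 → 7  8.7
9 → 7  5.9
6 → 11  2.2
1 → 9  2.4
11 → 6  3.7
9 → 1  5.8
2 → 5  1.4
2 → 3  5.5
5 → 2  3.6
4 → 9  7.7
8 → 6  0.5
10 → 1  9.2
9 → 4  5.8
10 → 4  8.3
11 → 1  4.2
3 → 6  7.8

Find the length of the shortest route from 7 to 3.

11.9 m

Settle nodes by increasing distance from 7:
7: 0
11: 0.9  (via 7)
6: 4.6  (via 11)
9: 4.8  (via 11)
1: 5.1  (via 11)
8: 5.9  (via 9)
10: 7.4  (via 7)
4: 10.6  (via 9)
2: 10.7  (via 8)
3: 11.9  (via 1)
Shortest route: 7 → 11 → 1 → 3 = 11.9 m.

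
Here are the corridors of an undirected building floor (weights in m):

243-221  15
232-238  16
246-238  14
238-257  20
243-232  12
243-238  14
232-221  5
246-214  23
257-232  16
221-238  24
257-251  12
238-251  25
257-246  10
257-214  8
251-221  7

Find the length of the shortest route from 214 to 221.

27 m

Candidate routes:
214 - 257 - 251 - 221: 8+12+7 = 27
214 - 257 - 238 - 232 - 221: 8+20+16+5 = 49
214 - 257 - 232 - 221: 8+16+5 = 29
Cheapest is 214 - 257 - 251 - 221 at 27 m.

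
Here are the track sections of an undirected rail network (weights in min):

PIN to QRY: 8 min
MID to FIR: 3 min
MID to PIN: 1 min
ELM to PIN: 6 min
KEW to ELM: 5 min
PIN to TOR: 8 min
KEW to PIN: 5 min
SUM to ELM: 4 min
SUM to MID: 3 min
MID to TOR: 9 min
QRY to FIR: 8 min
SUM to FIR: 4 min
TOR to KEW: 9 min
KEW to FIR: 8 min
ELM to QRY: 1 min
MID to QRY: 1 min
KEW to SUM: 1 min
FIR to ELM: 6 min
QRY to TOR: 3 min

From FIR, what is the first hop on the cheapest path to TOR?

Compare a few routes:
FIR → SUM → MID → QRY → TOR: 4+3+1+3 = 11
FIR → ELM → QRY → TOR: 6+1+3 = 10
FIR → QRY → TOR: 8+3 = 11
FIR → MID → QRY → TOR: 3+1+3 = 7
Cheapest is FIR → MID → QRY → TOR at 7 min.
So from FIR the first move is to MID.

MID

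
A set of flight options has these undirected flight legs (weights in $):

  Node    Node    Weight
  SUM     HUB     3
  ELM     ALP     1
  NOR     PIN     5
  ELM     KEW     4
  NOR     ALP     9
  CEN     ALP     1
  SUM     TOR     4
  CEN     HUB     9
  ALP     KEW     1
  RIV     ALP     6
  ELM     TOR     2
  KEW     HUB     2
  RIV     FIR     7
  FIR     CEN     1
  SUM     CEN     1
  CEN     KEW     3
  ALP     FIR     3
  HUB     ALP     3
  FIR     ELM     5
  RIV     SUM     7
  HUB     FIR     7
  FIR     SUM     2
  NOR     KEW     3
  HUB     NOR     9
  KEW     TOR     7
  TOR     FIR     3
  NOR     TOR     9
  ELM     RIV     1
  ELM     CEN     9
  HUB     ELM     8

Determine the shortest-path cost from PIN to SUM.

Shortest distances from PIN:
PIN: 0
NOR: 5  (via PIN)
KEW: 8  (via NOR)
ALP: 9  (via KEW)
CEN: 10  (via ALP)
HUB: 10  (via KEW)
ELM: 10  (via ALP)
FIR: 11  (via CEN)
RIV: 11  (via ELM)
SUM: 11  (via CEN)
Shortest route: PIN–NOR–KEW–ALP–CEN–SUM = $11.

$11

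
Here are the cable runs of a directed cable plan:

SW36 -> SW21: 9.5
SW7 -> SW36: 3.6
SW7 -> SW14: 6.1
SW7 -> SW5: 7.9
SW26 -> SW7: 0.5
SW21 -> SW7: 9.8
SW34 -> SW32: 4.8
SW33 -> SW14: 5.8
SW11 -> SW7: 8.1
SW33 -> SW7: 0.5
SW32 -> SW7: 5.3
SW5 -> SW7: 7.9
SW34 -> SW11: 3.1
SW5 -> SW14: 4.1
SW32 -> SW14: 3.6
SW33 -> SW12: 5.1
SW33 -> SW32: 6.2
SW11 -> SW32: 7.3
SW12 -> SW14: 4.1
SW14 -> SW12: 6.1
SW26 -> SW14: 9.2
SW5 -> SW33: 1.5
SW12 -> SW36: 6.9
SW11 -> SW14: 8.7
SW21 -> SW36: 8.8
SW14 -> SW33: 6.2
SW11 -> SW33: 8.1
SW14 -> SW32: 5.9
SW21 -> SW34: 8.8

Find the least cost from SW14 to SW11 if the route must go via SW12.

34.4

Shortest SW14→SW12: SW14 → SW12 = 6.1
Best SW12 to SW11: SW12 → SW36 → SW21 → SW34 → SW11 costing 28.3
Total via SW12: 6.1 + 28.3 = 34.4.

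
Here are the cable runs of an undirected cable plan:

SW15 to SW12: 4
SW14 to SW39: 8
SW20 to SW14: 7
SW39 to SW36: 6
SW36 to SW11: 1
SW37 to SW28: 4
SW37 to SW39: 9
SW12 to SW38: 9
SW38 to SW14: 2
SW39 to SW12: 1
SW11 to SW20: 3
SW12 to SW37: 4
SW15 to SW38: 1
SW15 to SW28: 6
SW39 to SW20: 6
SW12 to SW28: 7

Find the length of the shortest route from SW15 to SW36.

11

Candidate routes:
SW15–SW12–SW39–SW36: 4+1+6 = 11
SW15–SW38–SW14–SW20–SW11–SW36: 1+2+7+3+1 = 14
The minimum is 11 via SW15–SW12–SW39–SW36.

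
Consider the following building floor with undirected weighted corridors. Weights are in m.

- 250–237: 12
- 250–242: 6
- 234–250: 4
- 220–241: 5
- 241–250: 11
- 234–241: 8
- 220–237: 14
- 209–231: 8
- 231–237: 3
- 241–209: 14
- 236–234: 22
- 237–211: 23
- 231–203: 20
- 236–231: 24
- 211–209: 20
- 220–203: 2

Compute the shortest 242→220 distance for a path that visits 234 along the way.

23 m

Best 242 to 234: 242–250–234 costing 10
Shortest 234→220: 234–241–220 = 13
Total via 234: 10 + 13 = 23 m.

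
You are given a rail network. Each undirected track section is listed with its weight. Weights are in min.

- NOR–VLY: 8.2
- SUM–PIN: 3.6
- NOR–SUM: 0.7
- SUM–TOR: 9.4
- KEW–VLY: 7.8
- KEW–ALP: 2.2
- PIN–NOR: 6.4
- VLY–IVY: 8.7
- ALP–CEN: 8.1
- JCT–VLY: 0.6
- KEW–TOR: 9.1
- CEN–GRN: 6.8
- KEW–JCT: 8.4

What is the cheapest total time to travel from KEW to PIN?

20.3 min

Compare a few routes:
KEW → VLY → NOR → PIN: 7.8+8.2+6.4 = 22.4
KEW → VLY → NOR → SUM → PIN: 7.8+8.2+0.7+3.6 = 20.3
KEW → JCT → VLY → NOR → SUM → PIN: 8.4+0.6+8.2+0.7+3.6 = 21.5
KEW → TOR → SUM → PIN: 9.1+9.4+3.6 = 22.1
Cheapest is KEW → VLY → NOR → SUM → PIN at 20.3 min.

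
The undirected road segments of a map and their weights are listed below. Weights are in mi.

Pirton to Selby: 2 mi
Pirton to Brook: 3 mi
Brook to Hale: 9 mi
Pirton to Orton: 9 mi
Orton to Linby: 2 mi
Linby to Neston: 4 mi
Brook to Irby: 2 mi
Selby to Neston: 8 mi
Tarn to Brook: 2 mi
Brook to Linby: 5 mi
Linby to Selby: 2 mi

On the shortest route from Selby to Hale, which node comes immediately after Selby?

Pirton

Compare a few routes:
Selby - Linby - Brook - Hale: 2+5+9 = 16
Selby - Pirton - Brook - Hale: 2+3+9 = 14
Cheapest is Selby - Pirton - Brook - Hale at 14 mi.
So from Selby the first move is to Pirton.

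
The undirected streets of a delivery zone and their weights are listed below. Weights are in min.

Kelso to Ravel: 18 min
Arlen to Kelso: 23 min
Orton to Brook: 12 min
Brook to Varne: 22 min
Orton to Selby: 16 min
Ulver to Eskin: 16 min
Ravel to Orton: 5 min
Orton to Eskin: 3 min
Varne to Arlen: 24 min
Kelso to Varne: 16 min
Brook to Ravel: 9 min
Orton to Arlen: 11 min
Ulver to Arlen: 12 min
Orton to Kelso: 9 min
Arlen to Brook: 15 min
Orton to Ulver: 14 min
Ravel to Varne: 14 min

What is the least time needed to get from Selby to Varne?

35 min

Candidate routes:
Selby → Orton → Ravel → Varne: 16+5+14 = 35
Selby → Orton → Kelso → Varne: 16+9+16 = 41
Selby → Orton → Arlen → Varne: 16+11+24 = 51
Selby → Orton → Brook → Varne: 16+12+22 = 50
The minimum is 35 min via Selby → Orton → Ravel → Varne.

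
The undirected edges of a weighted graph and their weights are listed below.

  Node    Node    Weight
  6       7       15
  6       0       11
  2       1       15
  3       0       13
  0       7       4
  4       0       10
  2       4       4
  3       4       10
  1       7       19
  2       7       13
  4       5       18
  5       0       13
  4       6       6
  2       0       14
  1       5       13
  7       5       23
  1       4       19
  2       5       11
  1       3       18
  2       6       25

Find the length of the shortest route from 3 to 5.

25

Compare a few routes:
3–0–5: 13+13 = 26
3–4–2–5: 10+4+11 = 25
Cheapest is 3–4–2–5 at 25.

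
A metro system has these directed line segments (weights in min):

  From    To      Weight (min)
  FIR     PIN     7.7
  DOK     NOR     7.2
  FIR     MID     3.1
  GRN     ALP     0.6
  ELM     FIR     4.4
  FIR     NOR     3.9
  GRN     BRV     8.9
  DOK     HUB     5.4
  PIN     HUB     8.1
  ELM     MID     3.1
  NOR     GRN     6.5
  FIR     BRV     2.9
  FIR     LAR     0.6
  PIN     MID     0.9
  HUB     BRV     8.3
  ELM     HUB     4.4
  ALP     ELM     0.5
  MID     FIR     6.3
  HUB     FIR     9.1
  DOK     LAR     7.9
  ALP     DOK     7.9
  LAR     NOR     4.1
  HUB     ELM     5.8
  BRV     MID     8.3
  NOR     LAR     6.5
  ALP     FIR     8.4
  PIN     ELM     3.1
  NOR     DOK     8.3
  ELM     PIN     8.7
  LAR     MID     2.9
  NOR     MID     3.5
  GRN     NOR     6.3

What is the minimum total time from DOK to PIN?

Enumerating some paths:
DOK–HUB–ELM–PIN: 5.4+5.8+8.7 = 19.9
DOK–HUB–FIR–PIN: 5.4+9.1+7.7 = 22.2
The minimum is 19.9 min via DOK–HUB–ELM–PIN.

19.9 min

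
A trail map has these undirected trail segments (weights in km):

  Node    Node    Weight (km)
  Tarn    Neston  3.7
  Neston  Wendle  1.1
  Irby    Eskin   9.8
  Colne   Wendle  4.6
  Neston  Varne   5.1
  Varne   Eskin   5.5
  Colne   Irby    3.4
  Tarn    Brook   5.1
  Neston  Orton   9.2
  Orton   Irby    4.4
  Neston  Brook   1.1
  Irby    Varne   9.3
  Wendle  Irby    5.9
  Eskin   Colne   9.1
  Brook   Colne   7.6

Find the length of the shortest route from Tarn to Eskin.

14.3 km

Enumerating some paths:
Tarn → Brook → Neston → Varne → Eskin: 5.1+1.1+5.1+5.5 = 16.8
Tarn → Neston → Varne → Eskin: 3.7+5.1+5.5 = 14.3
The minimum is 14.3 km via Tarn → Neston → Varne → Eskin.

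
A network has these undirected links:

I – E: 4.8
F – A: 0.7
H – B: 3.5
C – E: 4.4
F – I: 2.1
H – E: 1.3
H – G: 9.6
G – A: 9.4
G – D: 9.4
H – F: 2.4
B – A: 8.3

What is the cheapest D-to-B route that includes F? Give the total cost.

25.4

Shortest D→F: D → G → A → F = 19.5
Shortest F→B: F → H → B = 5.9
Total via F: 19.5 + 5.9 = 25.4.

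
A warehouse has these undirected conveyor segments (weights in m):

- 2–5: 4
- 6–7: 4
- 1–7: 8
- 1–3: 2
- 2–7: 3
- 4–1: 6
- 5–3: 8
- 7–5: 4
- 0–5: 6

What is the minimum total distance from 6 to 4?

18 m

Running Dijkstra from 6:
6: 0
7: 4  (via 6)
2: 7  (via 7)
5: 8  (via 7)
1: 12  (via 7)
0: 14  (via 5)
3: 14  (via 1)
4: 18  (via 1)
Shortest route: 6–7–1–4 = 18 m.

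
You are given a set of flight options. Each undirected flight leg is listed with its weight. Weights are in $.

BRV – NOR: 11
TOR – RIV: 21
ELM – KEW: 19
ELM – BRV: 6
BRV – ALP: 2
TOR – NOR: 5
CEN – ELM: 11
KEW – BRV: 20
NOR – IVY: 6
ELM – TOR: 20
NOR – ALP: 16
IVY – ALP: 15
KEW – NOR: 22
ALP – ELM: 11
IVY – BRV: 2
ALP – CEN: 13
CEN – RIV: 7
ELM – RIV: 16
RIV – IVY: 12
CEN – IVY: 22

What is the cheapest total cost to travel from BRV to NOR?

$8

Running Dijkstra from BRV:
BRV: 0
ALP: 2  (via BRV)
IVY: 2  (via BRV)
ELM: 6  (via BRV)
NOR: 8  (via IVY)
Shortest route: BRV → IVY → NOR = $8.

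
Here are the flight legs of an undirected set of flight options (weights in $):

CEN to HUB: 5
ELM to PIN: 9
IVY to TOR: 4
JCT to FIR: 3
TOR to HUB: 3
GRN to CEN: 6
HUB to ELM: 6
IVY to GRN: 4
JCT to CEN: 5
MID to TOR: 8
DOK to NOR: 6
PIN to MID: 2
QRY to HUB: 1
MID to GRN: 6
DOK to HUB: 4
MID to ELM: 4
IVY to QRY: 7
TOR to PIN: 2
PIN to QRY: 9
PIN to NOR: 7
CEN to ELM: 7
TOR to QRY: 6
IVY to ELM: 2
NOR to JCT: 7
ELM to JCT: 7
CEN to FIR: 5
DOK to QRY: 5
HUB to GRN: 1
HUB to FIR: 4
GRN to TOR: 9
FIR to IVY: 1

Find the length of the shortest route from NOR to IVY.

Shortest distances from NOR:
NOR: 0
DOK: 6  (via NOR)
PIN: 7  (via NOR)
JCT: 7  (via NOR)
TOR: 9  (via PIN)
MID: 9  (via PIN)
HUB: 10  (via DOK)
FIR: 10  (via JCT)
IVY: 11  (via FIR)
Shortest route: NOR–JCT–FIR–IVY = $11.

$11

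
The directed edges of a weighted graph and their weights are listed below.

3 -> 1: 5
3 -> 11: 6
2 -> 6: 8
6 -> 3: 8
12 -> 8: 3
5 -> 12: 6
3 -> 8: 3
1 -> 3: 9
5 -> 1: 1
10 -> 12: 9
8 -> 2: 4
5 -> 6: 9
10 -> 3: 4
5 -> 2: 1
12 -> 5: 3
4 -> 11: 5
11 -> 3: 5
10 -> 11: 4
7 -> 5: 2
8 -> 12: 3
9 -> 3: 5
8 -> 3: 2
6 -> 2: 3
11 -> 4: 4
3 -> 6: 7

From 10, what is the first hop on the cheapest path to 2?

Enumerating some paths:
10 - 12 - 5 - 2: 9+3+1 = 13
10 - 3 - 8 - 2: 4+3+4 = 11
The minimum is 11 via 10 - 3 - 8 - 2.
So from 10 the first move is to 3.

3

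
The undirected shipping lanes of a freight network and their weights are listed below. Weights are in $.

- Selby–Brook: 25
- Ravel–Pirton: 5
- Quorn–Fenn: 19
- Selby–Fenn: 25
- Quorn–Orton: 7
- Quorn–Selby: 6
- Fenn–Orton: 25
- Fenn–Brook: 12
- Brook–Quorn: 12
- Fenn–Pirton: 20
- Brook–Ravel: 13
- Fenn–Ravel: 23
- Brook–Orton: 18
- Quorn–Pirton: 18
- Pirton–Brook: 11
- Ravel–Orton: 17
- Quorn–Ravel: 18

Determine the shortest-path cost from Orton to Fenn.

Settle nodes by increasing distance from Orton:
Orton: 0
Quorn: 7  (via Orton)
Selby: 13  (via Quorn)
Ravel: 17  (via Orton)
Brook: 18  (via Orton)
Pirton: 22  (via Ravel)
Fenn: 25  (via Orton)
Shortest route: Orton–Fenn = $25.

$25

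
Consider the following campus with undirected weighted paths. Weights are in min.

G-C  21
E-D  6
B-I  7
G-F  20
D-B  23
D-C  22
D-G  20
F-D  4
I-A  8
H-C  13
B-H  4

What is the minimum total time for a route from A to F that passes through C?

Best A to C: A–I–B–H–C costing 32
Best C to F: C–D–F costing 26
Total via C: 32 + 26 = 58 min.

58 min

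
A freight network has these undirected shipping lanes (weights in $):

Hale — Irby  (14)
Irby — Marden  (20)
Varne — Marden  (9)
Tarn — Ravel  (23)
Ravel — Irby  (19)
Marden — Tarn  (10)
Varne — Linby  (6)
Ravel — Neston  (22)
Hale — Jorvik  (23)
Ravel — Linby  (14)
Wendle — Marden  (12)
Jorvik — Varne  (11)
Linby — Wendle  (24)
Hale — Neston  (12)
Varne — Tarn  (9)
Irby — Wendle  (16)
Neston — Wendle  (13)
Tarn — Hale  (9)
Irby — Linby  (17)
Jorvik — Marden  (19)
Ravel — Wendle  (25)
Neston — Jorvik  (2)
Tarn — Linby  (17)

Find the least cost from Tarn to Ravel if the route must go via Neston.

$43

Best Tarn to Neston: Tarn–Hale–Neston costing 21
Best Neston to Ravel: Neston–Ravel costing 22
Total via Neston: 21 + 22 = $43.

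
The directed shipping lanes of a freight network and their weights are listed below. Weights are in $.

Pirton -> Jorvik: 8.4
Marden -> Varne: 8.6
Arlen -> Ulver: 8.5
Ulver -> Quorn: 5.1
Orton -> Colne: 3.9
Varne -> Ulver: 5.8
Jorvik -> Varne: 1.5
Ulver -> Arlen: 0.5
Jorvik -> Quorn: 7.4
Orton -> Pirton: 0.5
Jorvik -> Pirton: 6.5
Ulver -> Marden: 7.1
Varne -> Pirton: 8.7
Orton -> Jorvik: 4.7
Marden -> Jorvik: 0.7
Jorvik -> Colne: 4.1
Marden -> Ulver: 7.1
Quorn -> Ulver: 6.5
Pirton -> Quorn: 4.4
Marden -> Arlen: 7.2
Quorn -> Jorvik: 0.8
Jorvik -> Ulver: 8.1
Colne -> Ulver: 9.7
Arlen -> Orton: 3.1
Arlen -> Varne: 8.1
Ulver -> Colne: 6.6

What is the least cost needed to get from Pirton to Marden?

$18

Compare a few routes:
Pirton–Quorn–Jorvik–Varne–Ulver–Marden: 4.4+0.8+1.5+5.8+7.1 = 19.6
Pirton–Quorn–Ulver–Marden: 4.4+6.5+7.1 = 18
Pirton–Quorn–Jorvik–Ulver–Marden: 4.4+0.8+8.1+7.1 = 20.4
Cheapest is Pirton–Quorn–Ulver–Marden at $18.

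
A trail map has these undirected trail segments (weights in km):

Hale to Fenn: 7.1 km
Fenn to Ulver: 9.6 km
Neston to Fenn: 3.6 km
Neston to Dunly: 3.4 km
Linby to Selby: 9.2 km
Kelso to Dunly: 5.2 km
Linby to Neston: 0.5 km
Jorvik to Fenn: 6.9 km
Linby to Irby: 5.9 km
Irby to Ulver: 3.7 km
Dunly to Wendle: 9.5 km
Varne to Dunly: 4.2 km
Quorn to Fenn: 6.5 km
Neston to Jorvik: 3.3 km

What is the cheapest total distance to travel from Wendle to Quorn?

23 km

Candidate routes:
Wendle → Dunly → Neston → Linby → Irby → Ulver → Fenn → Quorn: 9.5+3.4+0.5+5.9+3.7+9.6+6.5 = 39.1
Wendle → Dunly → Neston → Jorvik → Fenn → Quorn: 9.5+3.4+3.3+6.9+6.5 = 29.6
Wendle → Dunly → Neston → Fenn → Quorn: 9.5+3.4+3.6+6.5 = 23
Cheapest is Wendle → Dunly → Neston → Fenn → Quorn at 23 km.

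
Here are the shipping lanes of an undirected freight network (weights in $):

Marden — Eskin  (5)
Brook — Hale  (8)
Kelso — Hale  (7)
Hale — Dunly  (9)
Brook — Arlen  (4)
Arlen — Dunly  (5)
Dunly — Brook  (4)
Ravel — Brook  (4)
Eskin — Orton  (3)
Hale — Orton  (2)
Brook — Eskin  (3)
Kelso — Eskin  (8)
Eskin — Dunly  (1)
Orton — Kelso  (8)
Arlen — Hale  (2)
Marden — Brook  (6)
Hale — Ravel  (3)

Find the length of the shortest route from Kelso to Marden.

Settle nodes by increasing distance from Kelso:
Kelso: 0
Hale: 7  (via Kelso)
Eskin: 8  (via Kelso)
Orton: 8  (via Kelso)
Dunly: 9  (via Eskin)
Arlen: 9  (via Hale)
Ravel: 10  (via Hale)
Brook: 11  (via Eskin)
Marden: 13  (via Eskin)
Shortest route: Kelso → Eskin → Marden = $13.

$13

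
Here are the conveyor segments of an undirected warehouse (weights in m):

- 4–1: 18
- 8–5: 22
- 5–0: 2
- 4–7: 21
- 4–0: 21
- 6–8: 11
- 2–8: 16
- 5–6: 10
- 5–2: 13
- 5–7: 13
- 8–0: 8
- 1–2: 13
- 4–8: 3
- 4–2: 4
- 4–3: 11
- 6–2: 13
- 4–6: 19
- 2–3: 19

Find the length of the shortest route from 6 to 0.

Compare a few routes:
6–5–0: 10+2 = 12
6–8–0: 11+8 = 19
Cheapest is 6–5–0 at 12 m.

12 m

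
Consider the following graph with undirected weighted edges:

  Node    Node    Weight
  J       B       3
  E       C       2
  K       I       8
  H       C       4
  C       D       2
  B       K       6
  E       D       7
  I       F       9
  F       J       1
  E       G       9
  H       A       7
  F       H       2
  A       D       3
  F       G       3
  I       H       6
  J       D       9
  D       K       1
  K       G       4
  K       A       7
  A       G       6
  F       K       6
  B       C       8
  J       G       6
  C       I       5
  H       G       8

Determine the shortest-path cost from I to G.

Settle nodes by increasing distance from I:
I: 0
C: 5  (via I)
H: 6  (via I)
D: 7  (via C)
E: 7  (via C)
F: 8  (via H)
K: 8  (via I)
J: 9  (via F)
A: 10  (via D)
G: 11  (via F)
Shortest route: I–H–F–G = 11.

11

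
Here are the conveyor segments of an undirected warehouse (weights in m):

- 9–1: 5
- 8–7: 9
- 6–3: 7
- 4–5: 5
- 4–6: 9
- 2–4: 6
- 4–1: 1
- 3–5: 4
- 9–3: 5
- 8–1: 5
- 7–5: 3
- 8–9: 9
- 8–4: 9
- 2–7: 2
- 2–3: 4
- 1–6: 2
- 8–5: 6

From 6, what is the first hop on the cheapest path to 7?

Enumerating some paths:
6 → 1 → 4 → 5 → 7: 2+1+5+3 = 11
6 → 1 → 8 → 5 → 7: 2+5+6+3 = 16
6 → 3 → 5 → 7: 7+4+3 = 14
6 → 3 → 2 → 7: 7+4+2 = 13
Cheapest is 6 → 1 → 4 → 5 → 7 at 11 m.
So from 6 the first move is to 1.

1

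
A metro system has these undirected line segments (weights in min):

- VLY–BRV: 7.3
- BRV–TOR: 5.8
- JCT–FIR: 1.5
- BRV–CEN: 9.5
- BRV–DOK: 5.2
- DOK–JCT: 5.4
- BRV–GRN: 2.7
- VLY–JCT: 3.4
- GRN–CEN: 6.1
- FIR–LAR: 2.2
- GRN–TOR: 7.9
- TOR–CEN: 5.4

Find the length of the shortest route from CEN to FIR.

Shortest distances from CEN:
CEN: 0
TOR: 5.4  (via CEN)
GRN: 6.1  (via CEN)
BRV: 8.8  (via GRN)
DOK: 14  (via BRV)
VLY: 16.1  (via BRV)
JCT: 19.4  (via DOK)
FIR: 20.9  (via JCT)
Shortest route: CEN → GRN → BRV → DOK → JCT → FIR = 20.9 min.

20.9 min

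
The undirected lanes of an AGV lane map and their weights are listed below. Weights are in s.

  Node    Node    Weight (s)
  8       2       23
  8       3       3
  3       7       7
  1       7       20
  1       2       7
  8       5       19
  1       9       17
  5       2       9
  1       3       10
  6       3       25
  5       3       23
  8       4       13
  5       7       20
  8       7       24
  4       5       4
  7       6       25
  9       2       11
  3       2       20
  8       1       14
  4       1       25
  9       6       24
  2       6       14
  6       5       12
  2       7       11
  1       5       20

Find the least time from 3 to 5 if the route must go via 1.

26 s

Shortest 3→1: 3 → 1 = 10
Shortest 1→5: 1 → 2 → 5 = 16
Total via 1: 10 + 16 = 26 s.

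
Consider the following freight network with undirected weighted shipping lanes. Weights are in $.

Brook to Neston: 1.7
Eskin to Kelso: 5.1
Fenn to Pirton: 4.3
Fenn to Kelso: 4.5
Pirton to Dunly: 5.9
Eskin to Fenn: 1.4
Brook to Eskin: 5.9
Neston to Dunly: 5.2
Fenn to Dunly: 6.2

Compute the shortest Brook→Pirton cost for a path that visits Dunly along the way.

Shortest Brook→Dunly: Brook–Neston–Dunly = 6.9
Best Dunly to Pirton: Dunly–Pirton costing 5.9
Total via Dunly: 6.9 + 5.9 = $12.8.

$12.8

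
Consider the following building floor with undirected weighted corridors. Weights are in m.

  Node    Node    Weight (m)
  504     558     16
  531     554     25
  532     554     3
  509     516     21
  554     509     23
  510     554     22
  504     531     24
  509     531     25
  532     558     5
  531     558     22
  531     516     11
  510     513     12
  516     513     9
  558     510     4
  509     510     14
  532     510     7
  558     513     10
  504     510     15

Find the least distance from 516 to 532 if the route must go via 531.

Shortest 516→531: 516 → 531 = 11
Shortest 531→532: 531 → 558 → 532 = 27
Total via 531: 11 + 27 = 38 m.

38 m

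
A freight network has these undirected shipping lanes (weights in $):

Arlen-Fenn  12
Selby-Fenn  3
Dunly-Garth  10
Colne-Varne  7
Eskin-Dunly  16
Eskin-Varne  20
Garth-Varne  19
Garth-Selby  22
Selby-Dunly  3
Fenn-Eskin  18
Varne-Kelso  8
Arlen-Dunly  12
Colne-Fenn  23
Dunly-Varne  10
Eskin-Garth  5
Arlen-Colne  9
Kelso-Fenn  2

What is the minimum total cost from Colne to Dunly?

$17

Candidate routes:
Colne–Arlen–Dunly: 9+12 = 21
Colne–Varne–Kelso–Fenn–Selby–Dunly: 7+8+2+3+3 = 23
Colne–Varne–Dunly: 7+10 = 17
Cheapest is Colne–Varne–Dunly at $17.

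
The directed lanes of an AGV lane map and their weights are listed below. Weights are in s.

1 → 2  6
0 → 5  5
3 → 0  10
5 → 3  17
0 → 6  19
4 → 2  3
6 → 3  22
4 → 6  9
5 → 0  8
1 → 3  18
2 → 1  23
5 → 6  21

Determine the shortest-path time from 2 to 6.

70 s

Enumerating some paths:
2 - 1 - 3 - 0 - 6: 23+18+10+19 = 70
2 - 1 - 3 - 0 - 5 - 6: 23+18+10+5+21 = 77
Cheapest is 2 - 1 - 3 - 0 - 6 at 70 s.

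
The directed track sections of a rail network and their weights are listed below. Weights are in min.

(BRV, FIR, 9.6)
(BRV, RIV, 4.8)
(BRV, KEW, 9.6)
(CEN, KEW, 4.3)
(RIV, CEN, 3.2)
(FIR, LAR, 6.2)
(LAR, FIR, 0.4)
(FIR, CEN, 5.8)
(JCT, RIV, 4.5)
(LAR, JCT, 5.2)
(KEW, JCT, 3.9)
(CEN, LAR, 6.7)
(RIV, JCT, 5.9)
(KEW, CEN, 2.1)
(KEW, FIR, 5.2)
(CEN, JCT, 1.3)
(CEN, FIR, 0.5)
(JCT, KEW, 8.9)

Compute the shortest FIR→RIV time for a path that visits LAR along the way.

15.9 min

Shortest FIR→LAR: FIR → LAR = 6.2
Best LAR to RIV: LAR → JCT → RIV costing 9.7
Total via LAR: 6.2 + 9.7 = 15.9 min.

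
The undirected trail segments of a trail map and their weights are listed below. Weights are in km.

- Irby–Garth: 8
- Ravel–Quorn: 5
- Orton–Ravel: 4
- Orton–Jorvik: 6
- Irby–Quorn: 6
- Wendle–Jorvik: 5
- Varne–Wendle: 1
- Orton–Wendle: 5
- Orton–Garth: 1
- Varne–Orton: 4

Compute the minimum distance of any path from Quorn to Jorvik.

Settle nodes by increasing distance from Quorn:
Quorn: 0
Ravel: 5  (via Quorn)
Irby: 6  (via Quorn)
Orton: 9  (via Ravel)
Garth: 10  (via Orton)
Varne: 13  (via Orton)
Wendle: 14  (via Orton)
Jorvik: 15  (via Orton)
Shortest route: Quorn → Ravel → Orton → Jorvik = 15 km.

15 km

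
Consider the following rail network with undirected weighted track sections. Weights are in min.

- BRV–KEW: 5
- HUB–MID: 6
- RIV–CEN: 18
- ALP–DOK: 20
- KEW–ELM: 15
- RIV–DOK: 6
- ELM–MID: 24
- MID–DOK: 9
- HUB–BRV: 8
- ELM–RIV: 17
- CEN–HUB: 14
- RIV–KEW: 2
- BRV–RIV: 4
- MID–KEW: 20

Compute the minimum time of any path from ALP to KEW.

28 min

Compare a few routes:
ALP–DOK–RIV–BRV–KEW: 20+6+4+5 = 35
ALP–DOK–MID–HUB–BRV–KEW: 20+9+6+8+5 = 48
ALP–DOK–RIV–KEW: 20+6+2 = 28
Cheapest is ALP–DOK–RIV–KEW at 28 min.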